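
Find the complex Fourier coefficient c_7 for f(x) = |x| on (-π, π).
Compute the real Fourier coefficients first: a_7 = -4/(49·π), b_7 = 0.
Then c_7 = (a_7 − i·b_7)/2 = -2/(49·π).

Final answer: -2/(49·π)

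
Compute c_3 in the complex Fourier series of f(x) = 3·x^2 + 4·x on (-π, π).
Compute the real Fourier coefficients first: a_3 = -4/3, b_3 = 8/3.
Then c_3 = (a_3 − i·b_3)/2 = -2/3 - 4·i/3.

Final answer: -2/3 - 4·i/3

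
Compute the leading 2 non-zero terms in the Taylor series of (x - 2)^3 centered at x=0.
12·x - 8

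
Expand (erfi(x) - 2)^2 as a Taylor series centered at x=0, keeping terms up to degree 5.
-4·x^5/(5·√(π)) + 8·x^4/(3·π) - 8·x^3/(3·√(π)) + 4·x^2/π - 8·x/√(π) + 4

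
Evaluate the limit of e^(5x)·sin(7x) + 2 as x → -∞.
Evaluate the dominant behaviour as x → -∞; each term tends to a finite value or vanishes.
Limit = 2.

Final answer: 2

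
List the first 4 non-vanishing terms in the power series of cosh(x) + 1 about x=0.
x^6/720 + x^4/24 + x^2/2 + 2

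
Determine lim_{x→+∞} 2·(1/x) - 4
Evaluate the dominant behaviour as x → +∞; each term tends to a finite value or vanishes.
Limit = -4.

Final answer: -4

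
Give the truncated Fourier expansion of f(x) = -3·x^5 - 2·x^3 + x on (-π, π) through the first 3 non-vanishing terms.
(-694 - 6·π^4 + 116·π^2)·sin(x) + (-13·π^2 + 37/2 + 3·π^4)·sin(2·x) + (-2·π^4 - 38/27 + 28·π^2/9)·sin(3·x)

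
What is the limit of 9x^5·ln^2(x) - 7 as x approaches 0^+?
The product is a 0·∞ indeterminate form at x → 0⁺.
Rewrite the product as 9·ln^2(x) / x^(-5) and apply L'Hôpital, or use the standard hierarchy x^(-5) ≫ |ln x|^2 as x → 0⁺.
The indeterminate product → 0, so the limit = -7.

Final answer: -7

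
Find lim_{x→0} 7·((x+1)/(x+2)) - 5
Direct substitution at x = 0 gives -3/2.

Final answer: -3/2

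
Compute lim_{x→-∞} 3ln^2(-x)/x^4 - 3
The quotient is an ∞/∞ indeterminate form as x → -∞.
Compare growth rates of the dominant terms (exponentials ≫ polynomials ≫ logarithms), or apply L'Hôpital's rule; the quotient → 0.
Adding the constant: 0 - 3 = -3. Limit = -3.

Final answer: -3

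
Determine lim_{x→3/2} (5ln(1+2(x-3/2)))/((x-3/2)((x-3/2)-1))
Both numerator and denominator → 0 as x → 3/2; this is a 0/0 indeterminate form.
Expand each to leading order near x = 3/2: numerator ~ 10·(x - 3/2), denominator ~ -(x - 3/2).
The limit of the ratio is -10.

Final answer: -10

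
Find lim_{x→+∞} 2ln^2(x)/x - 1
The quotient is an ∞/∞ indeterminate form as x → +∞.
The polynomial denominator x dominates the logarithmic numerator (any positive power of x ≫ ln^2(x) as x → ∞), so the quotient → 0.
Adding the constant: 0 - 1 = -1. Limit = -1.

Final answer: -1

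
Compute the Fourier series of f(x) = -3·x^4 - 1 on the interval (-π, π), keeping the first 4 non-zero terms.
(-144 + 24·π^2)·cos(x) + (9 - 6·π^2)·cos(2·x) + (-16/9 + 8·π^2/3)·cos(3·x) - 3·π^4/5 - 1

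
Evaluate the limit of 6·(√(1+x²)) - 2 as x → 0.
Direct substitution at x = 0 gives 4.

Final answer: 4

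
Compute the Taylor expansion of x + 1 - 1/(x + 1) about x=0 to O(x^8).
x^7 - x^6 + x^5 - x^4 + x^3 - x^2 + 2·x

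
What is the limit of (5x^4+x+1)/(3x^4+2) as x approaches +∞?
This is an ∞/∞ indeterminate form as x → +∞.
Divide numerator and denominator by x^4 and let the lower-order terms vanish; the leading terms give 5/3.
Limit = 5/3.

Final answer: 5/3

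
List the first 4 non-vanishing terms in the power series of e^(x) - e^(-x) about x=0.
x^7/2520 + x^5/60 + x^3/3 + 2·x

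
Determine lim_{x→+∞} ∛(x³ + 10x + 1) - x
This is an ∞ − ∞ indeterminate form.
Multiply by (A² + AB + B²)/(A² + AB + B²) where A = ∛(x³+10x + 1), B = x to use A³ − B³ = (A−B)(A²+AB+B²); the x³ terms cancel, leaving (10x + 1)/(A²+AB+B²) with denominator ~ 3x², so the limit is 0.
Limit = 0.

Final answer: 0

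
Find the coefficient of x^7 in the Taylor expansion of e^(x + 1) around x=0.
Expand to order 7: e^(x + 1) = e·x^7/5040 + e·x^6/720 + e·x^5/120 + e·x^4/24 + e·x^3/6 + e·x^2/2 + e·x + e + O(x^8).
The coefficient of x^7 is e/5040.

Final answer: e/5040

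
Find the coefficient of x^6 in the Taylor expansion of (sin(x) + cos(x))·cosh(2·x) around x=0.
Expand to order 6: (sin(x) + cos(x))·cosh(2·x) = -13·x^6/80 + 41·x^5/120 - 7·x^4/24 + 11·x^3/6 + 3·x^2/2 + x + 1 + O(x^7).
The coefficient of x^6 is -13/80.

Final answer: -13/80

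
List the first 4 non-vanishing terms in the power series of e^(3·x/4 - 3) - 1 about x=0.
9·x^3·e^(-3)/128 + 9·x^2·e^(-3)/32 + 3·x·e^(-3)/4 - 1 + e^(-3)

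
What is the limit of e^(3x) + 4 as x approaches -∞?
Evaluate the dominant behaviour as x → -∞; each term tends to a finite value or vanishes.
Limit = 4.

Final answer: 4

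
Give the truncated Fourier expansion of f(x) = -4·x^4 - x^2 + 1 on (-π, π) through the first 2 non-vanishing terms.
(-188 + 32·π^2)·cos(x) - 4·π^4/5 - π^2/3 + 1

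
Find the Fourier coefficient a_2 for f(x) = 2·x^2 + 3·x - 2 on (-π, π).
a_2 = (1/π) ∫_{-π}^{π} f(x)·cos(2x) dx.
Evaluate the integral (use parity and integration by parts as needed): a_2 = 2.

Final answer: 2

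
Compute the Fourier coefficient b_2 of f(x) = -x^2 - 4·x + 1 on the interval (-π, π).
b_2 = (1/π) ∫_{-π}^{π} f(x)·sin(2x) dx.
Evaluate the integral (use parity and integration by parts as needed): b_2 = 4.

Final answer: 4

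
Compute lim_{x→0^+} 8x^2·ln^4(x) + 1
The product is a 0·∞ indeterminate form at x → 0⁺.
Rewrite the product as 8·ln^4(x) / x^(-2) and apply L'Hôpital, or use the standard hierarchy x^(-2) ≫ |ln x|^4 as x → 0⁺.
The indeterminate product → 0, so the limit = 1.

Final answer: 1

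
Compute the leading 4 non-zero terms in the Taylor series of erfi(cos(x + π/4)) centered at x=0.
-√(2)·x^4·e^(1/2)/(3·√(π)) + √(2)·x^3·e^(1/2)/(3·√(π)) - √(2)·x·e^(1/2)/√(π) + erfi(√(2)/2)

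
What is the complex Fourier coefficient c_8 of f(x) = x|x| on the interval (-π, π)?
Compute the real Fourier coefficients first: a_8 = 0, b_8 = -π/4.
Then c_8 = (a_8 − i·b_8)/2 = i·π/8.

Final answer: i·π/8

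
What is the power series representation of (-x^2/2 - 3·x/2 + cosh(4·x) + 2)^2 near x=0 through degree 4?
481·x^4/4 - 45·x^3/2 + 189·x^2/4 - 9·x + 9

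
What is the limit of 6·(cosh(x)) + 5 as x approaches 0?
Direct substitution at x = 0 gives 11.

Final answer: 11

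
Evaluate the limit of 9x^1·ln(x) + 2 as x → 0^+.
The product is a 0·∞ indeterminate form at x → 0⁺.
Rewrite the product as 9·ln(x) / x^(-1) and apply L'Hôpital, or use the standard hierarchy x^(-1) ≫ |ln x| as x → 0⁺.
The indeterminate product → 0, so the limit = 2.

Final answer: 2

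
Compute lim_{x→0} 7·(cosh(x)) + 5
Direct substitution at x = 0 gives 12.

Final answer: 12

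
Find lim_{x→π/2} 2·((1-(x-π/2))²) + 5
Direct substitution at x = π/2 gives 7.

Final answer: 7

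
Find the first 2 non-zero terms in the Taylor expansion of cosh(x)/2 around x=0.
x^2/4 + 1/2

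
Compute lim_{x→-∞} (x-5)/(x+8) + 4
Evaluate the dominant behaviour as x → -∞; each term tends to a finite value or vanishes.
Limit = 5.

Final answer: 5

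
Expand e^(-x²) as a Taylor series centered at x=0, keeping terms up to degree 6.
-x^6/6 + x^4/2 - x^2 + 1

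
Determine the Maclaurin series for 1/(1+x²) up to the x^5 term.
x^4 - x^2 + 1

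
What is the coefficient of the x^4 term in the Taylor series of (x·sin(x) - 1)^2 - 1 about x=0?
Expand to order 4: (x·sin(x) - 1)^2 - 1 = 4·x^4/3 - 2·x^2 + O(x^5).
The coefficient of x^4 is 4/3.

Final answer: 4/3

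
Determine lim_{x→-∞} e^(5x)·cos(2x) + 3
Evaluate the dominant behaviour as x → -∞; each term tends to a finite value or vanishes.
Limit = 3.

Final answer: 3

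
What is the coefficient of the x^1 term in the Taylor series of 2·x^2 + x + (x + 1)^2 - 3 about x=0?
Expand to order 1: 2·x^2 + x + (x + 1)^2 - 3 = 3·x - 2 + O(x^2).
The coefficient of x^1 is 3.

Final answer: 3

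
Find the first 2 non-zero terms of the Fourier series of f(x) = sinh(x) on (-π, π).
sin(x)·sinh(π)/π - 4·sin(2·x)·sinh(π)/(5·π)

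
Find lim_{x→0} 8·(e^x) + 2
Direct substitution at x = 0 gives 10.

Final answer: 10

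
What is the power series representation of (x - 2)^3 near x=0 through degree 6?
x^3 - 6·x^2 + 12·x - 8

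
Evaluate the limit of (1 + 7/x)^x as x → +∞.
As x → +∞: this is the defining limit (1 + 7/x)^x → e^7.
Limit = e^(7).

Final answer: e^(7)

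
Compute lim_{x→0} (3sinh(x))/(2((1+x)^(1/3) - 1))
Both numerator and denominator → 0 as x → 0; this is a 0/0 indeterminate form.
Expand each to leading order near x = 0: numerator ~ 3·x, denominator ~ 2·x/3.
The limit of the ratio is 9/2.

Final answer: 9/2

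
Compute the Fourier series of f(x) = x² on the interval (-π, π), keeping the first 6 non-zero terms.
-4·cos(x) + cos(2·x) - 4·cos(3·x)/9 + cos(4·x)/4 - 4·cos(5·x)/25 + π^2/3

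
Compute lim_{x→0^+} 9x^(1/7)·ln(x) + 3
The product is a 0·∞ indeterminate form at x → 0⁺.
Rewrite the product as 9·ln(x) / x^(-1/7) and apply L'Hôpital, or use the standard hierarchy x^(-1/7) ≫ |ln x| as x → 0⁺.
The indeterminate product → 0, so the limit = 3.

Final answer: 3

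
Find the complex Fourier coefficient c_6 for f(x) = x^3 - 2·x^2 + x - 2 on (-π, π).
Compute the real Fourier coefficients first: a_6 = -2/9, b_6 = -π^2/3 - 5/18.
Then c_6 = (a_6 − i·b_6)/2 = -1/9 + 5·i/36 + i·π^2/6.

Final answer: -1/9 + 5·i/36 + i·π^2/6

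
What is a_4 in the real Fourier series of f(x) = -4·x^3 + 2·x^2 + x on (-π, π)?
a_4 = (1/π) ∫_{-π}^{π} f(x)·cos(4x) dx.
Evaluate the integral (use parity and integration by parts as needed): a_4 = 1/2.

Final answer: 1/2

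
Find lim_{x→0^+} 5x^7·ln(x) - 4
The product is a 0·∞ indeterminate form at x → 0⁺.
Rewrite the product as 5·ln(x) / x^(-7) and apply L'Hôpital, or use the standard hierarchy x^(-7) ≫ |ln x| as x → 0⁺.
The indeterminate product → 0, so the limit = -4.

Final answer: -4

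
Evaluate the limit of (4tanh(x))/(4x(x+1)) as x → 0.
Both numerator and denominator → 0 as x → 0; this is a 0/0 indeterminate form.
Expand each to leading order near x = 0: numerator ~ 4·x, denominator ~ 4·x.
The limit of the ratio is 1.

Final answer: 1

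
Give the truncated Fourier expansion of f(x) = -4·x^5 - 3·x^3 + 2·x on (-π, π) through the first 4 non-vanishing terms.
(-920 - 8·π^4 + 154·π^2)·sin(x) + (-17·π^2 + 47/2 + 4·π^4)·sin(2·x) + (-8·π^4/3 - 104/81 + 106·π^2/27)·sin(3·x) + (-π^2 - 5/8 + 2·π^4)·sin(4·x)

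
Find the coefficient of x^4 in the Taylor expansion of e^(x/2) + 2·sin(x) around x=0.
Expand to order 4: e^(x/2) + 2·sin(x) = x^4/384 - 5·x^3/16 + x^2/8 + 5·x/2 + 1 + O(x^5).
The coefficient of x^4 is 1/384.

Final answer: 1/384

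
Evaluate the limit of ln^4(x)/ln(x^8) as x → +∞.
This is an ∞/∞ indeterminate form as x → +∞.
Write ln(x^8) = 8·ln(x), reducing the quotient to ln^3(x)/8 → ∞.
Limit = ∞.

Final answer: ∞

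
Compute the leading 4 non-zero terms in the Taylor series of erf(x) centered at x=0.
-x^7/(21·√(π)) + x^5/(5·√(π)) - 2·x^3/(3·√(π)) + 2·x/√(π)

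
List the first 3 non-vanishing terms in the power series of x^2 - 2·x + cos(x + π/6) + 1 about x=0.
x^2·(1 - √(3)/4) - 5·x/2 + √(3)/2 + 1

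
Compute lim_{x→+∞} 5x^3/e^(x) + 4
The quotient is an ∞/∞ indeterminate form as x → +∞.
The exponential denominator e^(x) dominates the polynomial numerator (e^x ≫ x^3 as x → ∞), so the quotient → 0.
Adding the constant: 0 + 4 = 4. Limit = 4.

Final answer: 4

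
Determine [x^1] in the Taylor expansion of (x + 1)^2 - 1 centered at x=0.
Expand to order 1: (x + 1)^2 - 1 = 2·x + O(x^2).
The coefficient of x^1 is 2.

Final answer: 2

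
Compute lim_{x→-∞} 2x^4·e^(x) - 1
The product is a 0·∞ indeterminate form at x → -∞.
Rewrite the product as 2x^4 / e^(-x) (an ∞/∞ form) and apply L'Hôpital, or use the standard hierarchy e^(|x|) ≫ |x^4| as x → -∞.
The indeterminate product → 0, so the limit = -1.

Final answer: -1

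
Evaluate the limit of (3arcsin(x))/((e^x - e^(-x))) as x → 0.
Both numerator and denominator → 0 as x → 0; this is a 0/0 indeterminate form.
Expand each to leading order near x = 0: numerator ~ 3·x, denominator ~ 2·x.
The limit of the ratio is 3/2.

Final answer: 3/2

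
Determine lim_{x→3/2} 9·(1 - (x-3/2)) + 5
Direct substitution at x = 3/2 gives 14.

Final answer: 14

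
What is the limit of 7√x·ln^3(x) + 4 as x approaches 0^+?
The product is a 0·∞ indeterminate form at x → 0⁺.
Rewrite the product as 7·ln^3(x) / x^(-1/2) and apply L'Hôpital, or use the standard hierarchy x^(-1/2) ≫ |ln x|^3 as x → 0⁺.
The indeterminate product → 0, so the limit = 4.

Final answer: 4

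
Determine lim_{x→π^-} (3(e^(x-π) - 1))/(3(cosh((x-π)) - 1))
Both numerator and denominator → 0 as x → π^-; this is a 0/0 indeterminate form.
Expand each to leading order near x = π: numerator ~ 3·(x - π), denominator ~ 3·(x - π)^2/2.
The limit of the ratio is -∞.

Final answer: -∞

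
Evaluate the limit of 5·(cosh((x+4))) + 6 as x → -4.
Direct substitution at x = -4 gives 11.

Final answer: 11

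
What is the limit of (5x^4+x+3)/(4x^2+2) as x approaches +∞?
This is an ∞/∞ indeterminate form as x → +∞.
Divide numerator and denominator by x^4 and let the lower-order terms vanish; the numerator's degree 4 exceeds the denominator's degree 2, so the quotient diverges.
Limit = ∞.

Final answer: ∞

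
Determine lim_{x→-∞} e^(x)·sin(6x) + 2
Evaluate the dominant behaviour as x → -∞; each term tends to a finite value or vanishes.
Limit = 2.

Final answer: 2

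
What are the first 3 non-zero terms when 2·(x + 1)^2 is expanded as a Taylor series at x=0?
2·x^2 + 4·x + 2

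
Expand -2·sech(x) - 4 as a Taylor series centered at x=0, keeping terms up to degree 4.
-5·x^4/12 + x^2 - 6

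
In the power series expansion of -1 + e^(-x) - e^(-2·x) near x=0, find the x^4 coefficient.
Expand to order 4: -1 + e^(-x) - e^(-2·x) = -5·x^4/8 + 7·x^3/6 - 3·x^2/2 + x - 1 + O(x^5).
The coefficient of x^4 is -5/8.

Final answer: -5/8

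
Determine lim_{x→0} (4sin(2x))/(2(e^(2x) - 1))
Both numerator and denominator → 0 as x → 0; this is a 0/0 indeterminate form.
Expand each to leading order near x = 0: numerator ~ 8·x, denominator ~ 4·x.
The limit of the ratio is 2.

Final answer: 2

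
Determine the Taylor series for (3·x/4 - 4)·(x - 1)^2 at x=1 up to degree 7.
-13·(x - 1)^2/4 + 3·(x - 1)^3/4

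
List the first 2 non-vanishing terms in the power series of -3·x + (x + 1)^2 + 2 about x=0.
3 - x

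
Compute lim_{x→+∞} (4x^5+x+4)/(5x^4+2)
This is an ∞/∞ indeterminate form as x → +∞.
Divide numerator and denominator by x^5 and let the lower-order terms vanish; the numerator's degree 5 exceeds the denominator's degree 4, so the quotient diverges.
Limit = ∞.

Final answer: ∞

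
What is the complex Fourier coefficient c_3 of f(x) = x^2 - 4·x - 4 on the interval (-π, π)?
Compute the real Fourier coefficients first: a_3 = -4/9, b_3 = -8/3.
Then c_3 = (a_3 − i·b_3)/2 = -2/9 + 4·i/3.

Final answer: -2/9 + 4·i/3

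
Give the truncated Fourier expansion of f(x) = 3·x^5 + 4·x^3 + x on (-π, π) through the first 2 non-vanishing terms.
(-112·π^2 + 6·π^4 + 674)·sin(x) + (-3·π^4 - 35/2 + 11·π^2)·sin(2·x)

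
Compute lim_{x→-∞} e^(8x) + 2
Evaluate the dominant behaviour as x → -∞; each term tends to a finite value or vanishes.
Limit = 2.

Final answer: 2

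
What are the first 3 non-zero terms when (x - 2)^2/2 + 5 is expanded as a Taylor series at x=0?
x^2/2 - 2·x + 7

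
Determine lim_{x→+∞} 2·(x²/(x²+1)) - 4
Evaluate the dominant behaviour as x → +∞; each term tends to a finite value or vanishes.
Limit = -2.

Final answer: -2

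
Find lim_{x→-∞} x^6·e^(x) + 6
The product is a 0·∞ indeterminate form at x → -∞.
Rewrite the product as x^6 / e^(-x) (an ∞/∞ form) and apply L'Hôpital, or use the standard hierarchy e^(|x|) ≫ |x^6| as x → -∞.
The indeterminate product → 0, so the limit = 6.

Final answer: 6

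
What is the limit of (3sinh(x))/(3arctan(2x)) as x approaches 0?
Both numerator and denominator → 0 as x → 0; this is a 0/0 indeterminate form.
Expand each to leading order near x = 0: numerator ~ 3·x, denominator ~ 6·x.
The limit of the ratio is 1/2.

Final answer: 1/2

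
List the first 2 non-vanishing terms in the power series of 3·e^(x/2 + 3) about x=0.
3·x·e^(3)/2 + 3·e^(3)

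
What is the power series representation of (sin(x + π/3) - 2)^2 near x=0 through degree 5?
x^5·(-2 + √(3)/2)^2·(1/(120·(-2 + √(3)/2)) + √(3)/(16·(-2 + √(3)/2)^2)) + x^4·(-2 + √(3)/2)^2·(√(3)/(24·(-2 + √(3)/2)) + 5/(48·(-2 + √(3)/2)^2)) + x^3·(-2 + √(3)/2)^2·(-√(3)/(4·(-2 + √(3)/2)^2) - 1/(6·(-2 + √(3)/2))) + x^2·(-2 + √(3)/2)^2·(1/(4·(-2 + √(3)/2)^2) - √(3)/(2·(-2 + √(3)/2))) + x·(-2 + √(3)/2) + (-2 + √(3)/2)^2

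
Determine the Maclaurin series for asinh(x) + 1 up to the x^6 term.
3·x^5/40 - x^3/6 + x + 1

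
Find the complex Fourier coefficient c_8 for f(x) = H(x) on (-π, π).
Compute the real Fourier coefficients first: a_8 = 0, b_8 = 0.
Then c_8 = (a_8 − i·b_8)/2 = 0.

Final answer: 0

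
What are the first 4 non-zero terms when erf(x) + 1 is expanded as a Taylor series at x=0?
x^5/(5·√(π)) - 2·x^3/(3·√(π)) + 2·x/√(π) + 1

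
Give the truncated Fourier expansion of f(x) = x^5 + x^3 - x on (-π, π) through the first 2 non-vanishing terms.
(-38·π^2 + 2·π^4 + 226)·sin(x) + (-π^4 - 5 + 4·π^2)·sin(2·x)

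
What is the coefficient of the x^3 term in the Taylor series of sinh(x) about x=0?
Expand to order 3: sinh(x) = x^3/6 + x + O(x^4).
The coefficient of x^3 is 1/6.

Final answer: 1/6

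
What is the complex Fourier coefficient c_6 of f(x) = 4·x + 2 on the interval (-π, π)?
Compute the real Fourier coefficients first: a_6 = 0, b_6 = -4/3.
Then c_6 = (a_6 − i·b_6)/2 = 2·i/3.

Final answer: 2·i/3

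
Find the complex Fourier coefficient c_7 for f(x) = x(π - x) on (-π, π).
Compute the real Fourier coefficients first: a_7 = 4/49, b_7 = 2·π/7.
Then c_7 = (a_7 − i·b_7)/2 = 2/49 - i·π/7.

Final answer: 2/49 - i·π/7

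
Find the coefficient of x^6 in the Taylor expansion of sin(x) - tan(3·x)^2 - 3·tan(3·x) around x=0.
Expand to order 6: sin(x) - tan(3·x)^2 - 3·tan(3·x) = -1377·x^6/5 - 11663·x^5/120 - 54·x^4 - 163·x^3/6 - 9·x^2 - 8·x + O(x^7).
The coefficient of x^6 is -1377/5.

Final answer: -1377/5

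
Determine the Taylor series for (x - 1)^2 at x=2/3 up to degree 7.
1/9 - 2·(x - 2/3)/3 + (x - 2/3)^2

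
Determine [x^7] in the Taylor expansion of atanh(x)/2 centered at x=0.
Expand to order 7: atanh(x)/2 = x^7/14 + x^5/10 + x^3/6 + x/2 + O(x^8).
The coefficient of x^7 is 1/14.

Final answer: 1/14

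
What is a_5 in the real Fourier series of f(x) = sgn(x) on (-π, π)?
a_5 = (1/π) ∫_{-π}^{π} f(x)·cos(5x) dx.
Evaluate the integral (use parity and integration by parts as needed): a_5 = 0.

Final answer: 0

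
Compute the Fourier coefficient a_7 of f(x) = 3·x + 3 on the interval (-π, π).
a_7 = (1/π) ∫_{-π}^{π} f(x)·cos(7x) dx.
Evaluate the integral (use parity and integration by parts as needed): a_7 = 0.

Final answer: 0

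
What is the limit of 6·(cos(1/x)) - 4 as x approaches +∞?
Evaluate the dominant behaviour as x → +∞; each term tends to a finite value or vanishes.
Limit = 2.

Final answer: 2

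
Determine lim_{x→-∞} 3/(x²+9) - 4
Evaluate the dominant behaviour as x → -∞; each term tends to a finite value or vanishes.
Limit = -4.

Final answer: -4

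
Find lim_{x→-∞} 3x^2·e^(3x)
This is a 0·∞ indeterminate form at x → -∞.
Rewrite the product as 3x^2 / e^(-3x) (an ∞/∞ form) and apply L'Hôpital, or use the standard hierarchy e^(3|x|) ≫ |x^2| as x → -∞.
The indeterminate product → 0, so the limit = 0.

Final answer: 0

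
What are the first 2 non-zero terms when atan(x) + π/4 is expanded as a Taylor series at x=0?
x + π/4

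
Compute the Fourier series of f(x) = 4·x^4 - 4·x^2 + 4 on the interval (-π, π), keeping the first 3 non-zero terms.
(208 - 32·π^2)·cos(x) + (-16 + 8·π^2)·cos(2·x) - 4·π^2/3 + 4 + 4·π^4/5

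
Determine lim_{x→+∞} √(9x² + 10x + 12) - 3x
As x → +∞: multiply by the conjugate to get (10x+12)/(√(9x²+10x+12)+3x); the denominator ~ 6x, so the limit is 10/6 = 5/3.
Limit = 5/3.

Final answer: 5/3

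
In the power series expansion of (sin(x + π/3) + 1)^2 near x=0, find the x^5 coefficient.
Expand to order 5: (sin(x + π/3) + 1)^2 = x^5·(√(3)/2 + 1)^2·(1/(120·(√(3)/2 + 1)) + √(3)/(16·(√(3)/2 + 1)^2)) + x^4·(√(3)/2 + 1)^2·(5/(48·(√(3)/2 + 1)^2) + √(3)/(24·(√(3)/2 + 1))) + x^3·(√(3)/2 + 1)^2·(-√(3)/(4·(√(3)/2 + 1)^2) - 1/(6·(√(3)/2 + 1))) + x^2·(√(3)/2 + 1)^2·(-√(3)/(2·(√(3)/2 + 1)) + 1/(4·(√(3)/2 + 1)^2)) + x·(√(3)/2 + 1) + (√(3)/2 + 1)^2 + O(x^6).
The coefficient of x^5 is (√(3)/2 + 1)^2·(1/(120·(√(3)/2 + 1)) + √(3)/(16·(√(3)/2 + 1)^2)).

Final answer: (√(3)/2 + 1)^2·(1/(120·(√(3)/2 + 1)) + √(3)/(16·(√(3)/2 + 1)^2))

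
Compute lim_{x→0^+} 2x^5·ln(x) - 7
The product is a 0·∞ indeterminate form at x → 0⁺.
Rewrite the product as 2·ln(x) / x^(-5) and apply L'Hôpital, or use the standard hierarchy x^(-5) ≫ |ln x| as x → 0⁺.
The indeterminate product → 0, so the limit = -7.

Final answer: -7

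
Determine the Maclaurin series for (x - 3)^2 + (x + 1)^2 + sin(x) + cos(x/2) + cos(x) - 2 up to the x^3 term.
-x^3/6 + 11·x^2/8 - 3·x + 10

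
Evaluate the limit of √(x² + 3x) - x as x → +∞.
This is an ∞ − ∞ indeterminate form.
Multiply and divide by the conjugate √(x²+3x) + x; the x² terms cancel, leaving (3x)/(√(x²+3x)+x) → 3/2.
Limit = 3/2.

Final answer: 3/2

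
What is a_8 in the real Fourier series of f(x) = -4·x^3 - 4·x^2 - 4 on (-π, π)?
a_8 = (1/π) ∫_{-π}^{π} f(x)·cos(8x) dx.
Evaluate the integral (use parity and integration by parts as needed): a_8 = -1/4.

Final answer: -1/4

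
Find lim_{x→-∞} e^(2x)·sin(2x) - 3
Evaluate the dominant behaviour as x → -∞; each term tends to a finite value or vanishes.
Limit = -3.

Final answer: -3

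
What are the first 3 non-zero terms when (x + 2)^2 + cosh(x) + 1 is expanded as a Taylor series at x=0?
3·x^2/2 + 4·x + 6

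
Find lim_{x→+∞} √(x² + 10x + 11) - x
This is an ∞ − ∞ indeterminate form.
Multiply and divide by the conjugate √(x²+10x + 11) + x; the x² terms cancel, leaving (10x + 11)/(√(x²+10x + 11)+x) → 10/2 = 5.
Limit = 5.

Final answer: 5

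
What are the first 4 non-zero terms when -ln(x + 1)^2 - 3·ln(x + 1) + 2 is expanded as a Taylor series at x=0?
-x^4/6 + x^2/2 - 3·x + 2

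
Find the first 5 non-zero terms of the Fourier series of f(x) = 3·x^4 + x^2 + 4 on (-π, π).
(140 - 24·π^2)·cos(x) + (-8 + 6·π^2)·cos(2·x) + (4/3 - 8·π^2/3)·cos(3·x) + (-5/16 + 3·π^2/2)·cos(4·x) + π^2/3 + 4 + 3·π^4/5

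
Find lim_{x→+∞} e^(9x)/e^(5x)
This is an ∞/∞ indeterminate form as x → +∞.
Rewrite e^(9x)/e^(5x) = e^((9−5)x) = e^(4x); the exponent coefficient is 4 > 0 so e^(4x) → ∞.
Limit = ∞.

Final answer: ∞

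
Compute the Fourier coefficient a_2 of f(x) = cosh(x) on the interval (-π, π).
a_2 = (1/π) ∫_{-π}^{π} f(x)·cos(2x) dx.
Evaluate the integral (use parity and integration by parts as needed): a_2 = 2·sinh(π)/(5·π).

Final answer: 2·sinh(π)/(5·π)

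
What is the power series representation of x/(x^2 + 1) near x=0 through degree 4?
-x^3 + x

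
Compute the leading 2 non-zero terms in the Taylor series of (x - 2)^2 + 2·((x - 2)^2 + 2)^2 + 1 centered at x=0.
77 - 100·x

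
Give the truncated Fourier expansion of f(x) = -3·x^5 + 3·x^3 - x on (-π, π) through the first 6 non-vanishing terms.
(-758 - 6·π^4 + 126·π^2)·sin(x) + (-18·π^2 + 28 + 3·π^4)·sin(2·x) + (-2·π^4 - 134/27 + 58·π^2/9)·sin(3·x) + (-27·π^2/8 + 113/64 + 3·π^4/2)·sin(4·x) + (-6·π^4/5 - 574/625 + 54·π^2/25)·sin(5·x) + (-14·π^2/9 + 16/27 + π^4)·sin(6·x)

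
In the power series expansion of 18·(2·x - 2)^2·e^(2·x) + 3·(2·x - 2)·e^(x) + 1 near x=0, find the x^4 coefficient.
Expand to order 4: 18·(2·x - 2)^2·e^(2·x) + 3·(2·x - 2)·e^(x) + 1 = 3·x^4/4 - 46·x^3 - 69·x^2 + 67 + O(x^5).
The coefficient of x^4 is 3/4.

Final answer: 3/4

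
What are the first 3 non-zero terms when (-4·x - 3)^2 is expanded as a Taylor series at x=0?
16·x^2 + 24·x + 9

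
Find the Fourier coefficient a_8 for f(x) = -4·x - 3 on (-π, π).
a_8 = (1/π) ∫_{-π}^{π} f(x)·cos(8x) dx.
Evaluate the integral (use parity and integration by parts as needed): a_8 = 0.

Final answer: 0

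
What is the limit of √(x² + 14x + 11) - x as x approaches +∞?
This is an ∞ − ∞ indeterminate form.
Multiply and divide by the conjugate √(x²+14x + 11) + x; the x² terms cancel, leaving (14x + 11)/(√(x²+14x + 11)+x) → 14/2 = 7.
Limit = 7.

Final answer: 7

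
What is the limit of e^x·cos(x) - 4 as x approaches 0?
Direct substitution at x = 0 gives -3.

Final answer: -3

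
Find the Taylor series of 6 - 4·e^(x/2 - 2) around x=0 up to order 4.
-x^4·e^(-2)/96 - x^3·e^(-2)/12 - x^2·e^(-2)/2 - 2·x·e^(-2) - 4·e^(-2) + 6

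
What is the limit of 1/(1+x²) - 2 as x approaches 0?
Direct substitution at x = 0 gives -1.

Final answer: -1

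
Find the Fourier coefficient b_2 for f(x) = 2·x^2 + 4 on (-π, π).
b_2 = (1/π) ∫_{-π}^{π} f(x)·sin(2x) dx.
Evaluate the integral (use parity and integration by parts as needed): b_2 = 0.

Final answer: 0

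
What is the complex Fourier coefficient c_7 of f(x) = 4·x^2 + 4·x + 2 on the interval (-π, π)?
Compute the real Fourier coefficients first: a_7 = -16/49, b_7 = 8/7.
Then c_7 = (a_7 − i·b_7)/2 = -8/49 - 4·i/7.

Final answer: -8/49 - 4·i/7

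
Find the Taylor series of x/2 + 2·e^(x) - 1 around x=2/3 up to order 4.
-2/3 + 2·e^(2/3) + (1/2 + 2·e^(2/3))·(x - 2/3) + e^(2/3)·(x - 2/3)^2 + e^(2/3)·(x - 2/3)^3/3 + e^(2/3)·(x - 2/3)^4/12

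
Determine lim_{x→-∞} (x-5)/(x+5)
Evaluate the dominant behaviour as x → -∞; each term tends to a finite value or vanishes.
Limit = 1.

Final answer: 1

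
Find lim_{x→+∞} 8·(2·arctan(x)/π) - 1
Evaluate the dominant behaviour as x → +∞; each term tends to a finite value or vanishes.
Limit = 7.

Final answer: 7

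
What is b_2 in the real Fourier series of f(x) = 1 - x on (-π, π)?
b_2 = (1/π) ∫_{-π}^{π} f(x)·sin(2x) dx.
Evaluate the integral (use parity and integration by parts as needed): b_2 = 1.

Final answer: 1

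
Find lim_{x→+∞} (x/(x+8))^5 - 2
As x → +∞: x/(x+8) = 1/(1 + 8/x) → 1, and the 5th power of a limit-1 base also → 1; with the additive constant, 1 - 2 = -1.
Limit = -1.

Final answer: -1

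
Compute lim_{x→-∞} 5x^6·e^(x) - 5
The product is a 0·∞ indeterminate form at x → -∞.
Rewrite the product as 5x^6 / e^(-x) (an ∞/∞ form) and apply L'Hôpital, or use the standard hierarchy e^(|x|) ≫ |x^6| as x → -∞.
The indeterminate product → 0, so the limit = -5.

Final answer: -5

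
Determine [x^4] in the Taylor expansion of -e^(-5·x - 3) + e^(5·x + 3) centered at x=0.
Expand to order 4: -e^(-5·x - 3) + e^(5·x + 3) = x^4·(-625·e^(-3)/24 + 625·e^(3)/24) + x^3·(125·e^(-3)/6 + 125·e^(3)/6) + x^2·(-25·e^(-3)/2 + 25·e^(3)/2) + x·(5·e^(-3) + 5·e^(3)) - e^(-3) + e^(3) + O(x^5).
The coefficient of x^4 is -625·e^(-3)/24 + 625·e^(3)/24.

Final answer: -625·e^(-3)/24 + 625·e^(3)/24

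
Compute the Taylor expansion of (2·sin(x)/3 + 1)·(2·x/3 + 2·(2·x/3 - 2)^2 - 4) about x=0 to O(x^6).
-31·x^5/405 + 14·x^4/27 + 4·x^3/27 - 20·x^2/9 - 2·x + 4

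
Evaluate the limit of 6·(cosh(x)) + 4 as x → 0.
Direct substitution at x = 0 gives 10.

Final answer: 10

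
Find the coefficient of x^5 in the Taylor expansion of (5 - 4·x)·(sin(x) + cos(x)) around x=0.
Expand to order 5: (5 - 4·x)·(sin(x) + cos(x)) = -x^5/8 + 7·x^4/8 + 7·x^3/6 - 13·x^2/2 + x + 5 + O(x^6).
The coefficient of x^5 is -1/8.

Final answer: -1/8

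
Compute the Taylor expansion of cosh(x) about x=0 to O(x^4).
x^2/2 + 1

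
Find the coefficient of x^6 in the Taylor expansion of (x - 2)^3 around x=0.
Expand to order 6: (x - 2)^3 = x^3 - 6·x^2 + 12·x - 8 + O(x^7).
The coefficient of x^6 is 0.

Final answer: 0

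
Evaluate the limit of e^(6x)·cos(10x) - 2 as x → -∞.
Evaluate the dominant behaviour as x → -∞; each term tends to a finite value or vanishes.
Limit = -2.

Final answer: -2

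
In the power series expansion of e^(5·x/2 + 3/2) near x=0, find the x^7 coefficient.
Expand to order 7: e^(5·x/2 + 3/2) = 15625·x^7·e^(3/2)/129024 + 3125·x^6·e^(3/2)/9216 + 625·x^5·e^(3/2)/768 + 625·x^4·e^(3/2)/384 + 125·x^3·e^(3/2)/48 + 25·x^2·e^(3/2)/8 + 5·x·e^(3/2)/2 + e^(3/2) + O(x^8).
The coefficient of x^7 is 15625·e^(3/2)/129024.

Final answer: 15625·e^(3/2)/129024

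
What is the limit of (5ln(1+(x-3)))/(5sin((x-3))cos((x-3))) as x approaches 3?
Both numerator and denominator → 0 as x → 3; this is a 0/0 indeterminate form.
Expand each to leading order near x = 3: numerator ~ 5·(x - 3), denominator ~ 5·(x - 3).
The limit of the ratio is 1.

Final answer: 1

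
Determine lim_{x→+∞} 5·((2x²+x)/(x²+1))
Evaluate the dominant behaviour as x → +∞; each term tends to a finite value or vanishes.
Limit = 10.

Final answer: 10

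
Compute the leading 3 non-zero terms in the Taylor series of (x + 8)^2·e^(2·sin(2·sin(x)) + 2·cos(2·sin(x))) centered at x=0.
321·x^2·e^(2) + 272·x·e^(2) + 64·e^(2)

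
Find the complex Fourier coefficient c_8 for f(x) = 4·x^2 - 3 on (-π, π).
Compute the real Fourier coefficients first: a_8 = 1/4, b_8 = 0.
Then c_8 = (a_8 − i·b_8)/2 = 1/8.

Final answer: 1/8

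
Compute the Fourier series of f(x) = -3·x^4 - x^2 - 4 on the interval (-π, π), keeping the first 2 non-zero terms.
(-140 + 24·π^2)·cos(x) - 3·π^4/5 - 4 - π^2/3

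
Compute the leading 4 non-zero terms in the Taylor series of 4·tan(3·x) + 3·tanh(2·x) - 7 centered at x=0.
712·x^5/5 + 28·x^3 + 18·x - 7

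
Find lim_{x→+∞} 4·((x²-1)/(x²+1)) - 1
Evaluate the dominant behaviour as x → +∞; each term tends to a finite value or vanishes.
Limit = 3.

Final answer: 3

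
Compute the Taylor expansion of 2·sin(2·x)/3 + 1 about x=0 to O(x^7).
8·x^5/45 - 8·x^3/9 + 4·x/3 + 1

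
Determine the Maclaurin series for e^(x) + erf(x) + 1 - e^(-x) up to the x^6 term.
x^5·(1/60 + 1/(5·√(π))) + x^3·(1/3 - 2/(3·√(π))) + x·(2/√(π) + 2) + 1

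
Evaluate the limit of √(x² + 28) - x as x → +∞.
This is an ∞ − ∞ indeterminate form.
Multiply and divide by the conjugate √(x²+28) + x; the x² terms cancel, leaving 28/(√(x²+28)+x) → 0.
Limit = 0.

Final answer: 0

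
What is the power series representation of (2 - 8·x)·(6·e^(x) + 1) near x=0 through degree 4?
-15·x^4/2 - 22·x^3 - 42·x^2 - 44·x + 14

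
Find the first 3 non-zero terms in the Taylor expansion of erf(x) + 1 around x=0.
-2·x^3/(3·√(π)) + 2·x/√(π) + 1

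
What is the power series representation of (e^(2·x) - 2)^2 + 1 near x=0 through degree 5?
112·x^5/15 + 8·x^4 + 16·x^3/3 - 4·x + 2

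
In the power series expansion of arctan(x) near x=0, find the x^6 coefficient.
Expand to order 6: arctan(x) = x^5/5 - x^3/3 + x + O(x^7).
The coefficient of x^6 is 0.

Final answer: 0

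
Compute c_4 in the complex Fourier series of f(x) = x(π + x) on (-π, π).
Compute the real Fourier coefficients first: a_4 = 1/4, b_4 = -π/2.
Then c_4 = (a_4 − i·b_4)/2 = 1/8 + i·π/4.

Final answer: 1/8 + i·π/4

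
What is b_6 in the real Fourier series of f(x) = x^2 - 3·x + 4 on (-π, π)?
b_6 = (1/π) ∫_{-π}^{π} f(x)·sin(6x) dx.
Evaluate the integral (use parity and integration by parts as needed): b_6 = 1.

Final answer: 1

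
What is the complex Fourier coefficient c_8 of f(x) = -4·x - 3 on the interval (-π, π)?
Compute the real Fourier coefficients first: a_8 = 0, b_8 = 1.
Then c_8 = (a_8 − i·b_8)/2 = -i/2.

Final answer: -i/2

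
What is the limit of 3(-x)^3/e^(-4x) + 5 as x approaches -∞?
The quotient is an ∞/∞ indeterminate form as x → -∞.
Compare growth rates of the dominant terms (exponentials ≫ polynomials ≫ logarithms), or apply L'Hôpital's rule; the quotient → 0.
Adding the constant: 0 + 5 = 5. Limit = 5.

Final answer: 5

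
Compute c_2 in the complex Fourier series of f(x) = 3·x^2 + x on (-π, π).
Compute the real Fourier coefficients first: a_2 = 3, b_2 = -1.
Then c_2 = (a_2 − i·b_2)/2 = 3/2 + i/2.

Final answer: 3/2 + i/2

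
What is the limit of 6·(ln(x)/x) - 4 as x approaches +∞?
Evaluate the dominant behaviour as x → +∞; each term tends to a finite value or vanishes.
Limit = -4.

Final answer: -4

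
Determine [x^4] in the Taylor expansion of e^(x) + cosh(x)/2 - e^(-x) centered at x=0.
Expand to order 4: e^(x) + cosh(x)/2 - e^(-x) = x^4/48 + x^3/3 + x^2/4 + 2·x + 1/2 + O(x^5).
The coefficient of x^4 is 1/48.

Final answer: 1/48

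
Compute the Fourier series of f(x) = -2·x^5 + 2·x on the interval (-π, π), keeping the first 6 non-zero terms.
(-476 - 4·π^4 + 80·π^2)·sin(x) + (-10·π^2 + 13 + 2·π^4)·sin(2·x) + (-4·π^4/3 - 52/81 + 80·π^2/27)·sin(3·x) + (-5·π^2/4 - 17/32 + π^4)·sin(4·x) + (-4·π^4/5 + 404/625 + 16·π^2/25)·sin(5·x) + (-10·π^2/27 - 49/81 + 2·π^4/3)·sin(6·x)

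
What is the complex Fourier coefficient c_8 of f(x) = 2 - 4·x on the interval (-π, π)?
Compute the real Fourier coefficients first: a_8 = 0, b_8 = 1.
Then c_8 = (a_8 − i·b_8)/2 = -i/2.

Final answer: -i/2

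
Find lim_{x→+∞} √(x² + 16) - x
This is an ∞ − ∞ indeterminate form.
Multiply and divide by the conjugate √(x²+16) + x; the x² terms cancel, leaving 16/(√(x²+16)+x) → 0.
Limit = 0.

Final answer: 0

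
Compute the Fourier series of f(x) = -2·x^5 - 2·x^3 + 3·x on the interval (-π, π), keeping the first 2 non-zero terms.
(-450 - 4·π^4 + 76·π^2)·sin(x) + (-8·π^2 + 9 + 2·π^4)·sin(2·x)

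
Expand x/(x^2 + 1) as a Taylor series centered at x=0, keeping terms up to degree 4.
-x^3 + x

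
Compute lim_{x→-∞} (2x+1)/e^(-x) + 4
The quotient is an ∞/∞ indeterminate form as x → -∞.
Compare growth rates of the dominant terms (exponentials ≫ polynomials ≫ logarithms), or apply L'Hôpital's rule; the quotient → 0.
Adding the constant: 0 + 4 = 4. Limit = 4.

Final answer: 4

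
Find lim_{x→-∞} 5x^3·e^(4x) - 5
The product is a 0·∞ indeterminate form at x → -∞.
Rewrite the product as 5x^3 / e^(-4x) (an ∞/∞ form) and apply L'Hôpital, or use the standard hierarchy e^(4|x|) ≫ |x^3| as x → -∞.
The indeterminate product → 0, so the limit = -5.

Final answer: -5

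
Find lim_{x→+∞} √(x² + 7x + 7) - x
This is an ∞ − ∞ indeterminate form.
Multiply and divide by the conjugate √(x²+7x + 7) + x; the x² terms cancel, leaving (7x + 7)/(√(x²+7x + 7)+x) → 7/2.
Limit = 7/2.

Final answer: 7/2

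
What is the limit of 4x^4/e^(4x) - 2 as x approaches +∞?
The quotient is an ∞/∞ indeterminate form as x → +∞.
The exponential denominator e^(4x) dominates the polynomial numerator (e^x ≫ x^4 as x → ∞), so the quotient → 0.
Adding the constant: 0 - 2 = -2. Limit = -2.

Final answer: -2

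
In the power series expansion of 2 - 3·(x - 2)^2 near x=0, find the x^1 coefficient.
Expand to order 1: 2 - 3·(x - 2)^2 = 12·x - 10 + O(x^2).
The coefficient of x^1 is 12.

Final answer: 12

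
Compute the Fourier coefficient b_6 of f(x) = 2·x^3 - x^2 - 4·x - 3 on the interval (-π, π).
b_6 = (1/π) ∫_{-π}^{π} f(x)·sin(6x) dx.
Evaluate the integral (use parity and integration by parts as needed): b_6 = 13/9 - 2·π^2/3.

Final answer: 13/9 - 2·π^2/3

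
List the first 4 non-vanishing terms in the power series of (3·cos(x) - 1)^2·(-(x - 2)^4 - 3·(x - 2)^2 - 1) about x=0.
-232·x^3 + 66·x^2 + 176·x - 116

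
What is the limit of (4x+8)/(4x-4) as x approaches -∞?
Evaluate the dominant behaviour as x → -∞; each term tends to a finite value or vanishes.
Limit = 1.

Final answer: 1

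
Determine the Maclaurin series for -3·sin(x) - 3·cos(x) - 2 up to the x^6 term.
x^6/240 - x^5/40 - x^4/8 + x^3/2 + 3·x^2/2 - 3·x - 5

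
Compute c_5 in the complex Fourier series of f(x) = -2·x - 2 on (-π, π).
Compute the real Fourier coefficients first: a_5 = 0, b_5 = -4/5.
Then c_5 = (a_5 − i·b_5)/2 = 2·i/5.

Final answer: 2·i/5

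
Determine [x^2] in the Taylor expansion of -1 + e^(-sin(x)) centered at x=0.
Expand to order 2: -1 + e^(-sin(x)) = x^2/2 - x + O(x^3).
The coefficient of x^2 is 1/2.

Final answer: 1/2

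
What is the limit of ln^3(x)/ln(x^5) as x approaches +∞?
This is an ∞/∞ indeterminate form as x → +∞.
Write ln(x^5) = 5·ln(x), reducing the quotient to ln^2(x)/5 → ∞.
Limit = ∞.

Final answer: ∞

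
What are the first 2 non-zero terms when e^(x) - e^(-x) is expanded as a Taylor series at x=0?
x^3/3 + 2·x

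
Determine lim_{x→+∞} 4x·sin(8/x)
As x → +∞: let u = 8/x → 0⁺; then 4·x·sin(8/x) = 4·8·sin(u)/u → 4·8·1 = 32.
Limit = 32.

Final answer: 32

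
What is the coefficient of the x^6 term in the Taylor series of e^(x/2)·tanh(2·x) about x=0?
Expand to order 6: e^(x/2)·tanh(2·x) = 11971·x^6/5760 + 3781·x^5/960 - 31·x^4/24 - 29·x^3/12 + x^2 + 2·x + O(x^7).
The coefficient of x^6 is 11971/5760.

Final answer: 11971/5760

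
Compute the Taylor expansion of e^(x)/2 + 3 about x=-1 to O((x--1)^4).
(1 + 6·e)·e^(-1)/2 + e^(-1)·(x + 1)/2 + e^(-1)·(x + 1)^2/4 + e^(-1)·(x + 1)^3/12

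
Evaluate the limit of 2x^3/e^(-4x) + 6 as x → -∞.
The quotient is an ∞/∞ indeterminate form as x → -∞.
Compare growth rates of the dominant terms (exponentials ≫ polynomials ≫ logarithms), or apply L'Hôpital's rule; the quotient → 0.
Adding the constant: 0 + 6 = 6. Limit = 6.

Final answer: 6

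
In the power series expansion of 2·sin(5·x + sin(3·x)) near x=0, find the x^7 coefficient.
Expand to order 7: 2·sin(5·x + sin(3·x)) = -6704891·x^7/2520 + 50291·x^5/60 - 539·x^3/3 + 16·x + O(x^8).
The coefficient of x^7 is -6704891/2520.

Final answer: -6704891/2520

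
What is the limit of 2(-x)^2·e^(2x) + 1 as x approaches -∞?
The product is a 0·∞ indeterminate form at x → -∞.
Rewrite the product as 2(-x)^2 / e^(-2x) (an ∞/∞ form) and apply L'Hôpital, or use the standard hierarchy e^(2|x|) ≫ |(-x)^2| as x → -∞.
The indeterminate product → 0, so the limit = 1.

Final answer: 1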